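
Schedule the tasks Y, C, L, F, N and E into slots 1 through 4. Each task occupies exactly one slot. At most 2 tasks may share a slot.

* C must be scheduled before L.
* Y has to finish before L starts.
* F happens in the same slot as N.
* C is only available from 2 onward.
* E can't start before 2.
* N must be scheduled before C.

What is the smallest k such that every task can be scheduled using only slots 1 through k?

The precedence chain requires at least 3 distinct slots.
With at most 2 per slot and 6 tasks, at least 3 slots are needed.
3 works (last occupied slot: 3): for example E in 3, L in 3, C in 2, Y in 2, F in 1, N in 1.

3 slots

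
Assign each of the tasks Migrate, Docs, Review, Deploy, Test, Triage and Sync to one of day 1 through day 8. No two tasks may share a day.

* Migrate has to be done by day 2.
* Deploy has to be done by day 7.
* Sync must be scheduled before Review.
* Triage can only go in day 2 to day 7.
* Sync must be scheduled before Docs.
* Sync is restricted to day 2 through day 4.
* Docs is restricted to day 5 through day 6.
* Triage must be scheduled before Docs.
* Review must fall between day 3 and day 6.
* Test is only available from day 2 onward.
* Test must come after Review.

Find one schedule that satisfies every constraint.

Sync -> day 2, Deploy -> day 7, Migrate -> day 1, Triage -> day 4, Test -> day 6, Review -> day 3, Docs -> day 5

Checking: Review(day 3) before Test(day 6); Sync(day 2) before Docs(day 5); Triage(day 4) before Docs(day 5); Sync(day 2) before Review(day 3); Triage=day 4 in [day 2,day 7]; Deploy=day 7 in [day 1,day 7]; Test=day 6 in [day 2,day 8]; Docs=day 5 in [day 5,day 6]; Sync=day 2 in [day 2,day 4]; Migrate=day 1 in [day 1,day 2]; Review=day 3 in [day 3,day 6]; max 1 per day (cap 1).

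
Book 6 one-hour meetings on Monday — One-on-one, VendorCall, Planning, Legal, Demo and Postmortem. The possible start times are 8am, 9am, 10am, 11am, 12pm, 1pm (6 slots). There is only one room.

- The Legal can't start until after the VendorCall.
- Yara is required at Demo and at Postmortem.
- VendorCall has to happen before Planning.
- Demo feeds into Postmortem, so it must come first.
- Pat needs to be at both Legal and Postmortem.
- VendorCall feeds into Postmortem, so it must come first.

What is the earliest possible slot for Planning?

Precedence pushes Planning to at least 9am.
Planning at 9am is achievable: Demo=10am; One-on-one=1pm; Postmortem=11am; VendorCall=8am; Legal=12pm; Planning=9am.

9am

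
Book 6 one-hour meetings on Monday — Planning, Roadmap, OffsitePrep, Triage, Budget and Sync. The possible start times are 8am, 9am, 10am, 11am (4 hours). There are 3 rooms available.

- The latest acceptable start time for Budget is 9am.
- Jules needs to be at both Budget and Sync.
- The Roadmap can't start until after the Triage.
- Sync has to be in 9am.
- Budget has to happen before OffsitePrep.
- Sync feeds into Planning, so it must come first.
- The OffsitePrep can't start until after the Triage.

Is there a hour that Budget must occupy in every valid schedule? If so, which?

Budget's window is 8am–9am.
Sync is fixed at 9am, and Budget can't share a hour with Sync.
So Budget must be 8am.

8am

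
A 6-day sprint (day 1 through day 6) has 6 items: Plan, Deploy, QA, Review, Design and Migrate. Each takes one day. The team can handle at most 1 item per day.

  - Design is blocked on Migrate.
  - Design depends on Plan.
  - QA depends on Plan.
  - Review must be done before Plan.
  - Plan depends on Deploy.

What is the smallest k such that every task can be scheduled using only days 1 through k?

The precedence chain requires at least 3 distinct days.
With at most 1 per day and 6 tasks, at least 6 days are needed.
6 works (last occupied day: day 6): for example QA -> day 6; Deploy -> day 1; Design -> day 5; Review -> day 2; Migrate -> day 4; Plan -> day 3.

6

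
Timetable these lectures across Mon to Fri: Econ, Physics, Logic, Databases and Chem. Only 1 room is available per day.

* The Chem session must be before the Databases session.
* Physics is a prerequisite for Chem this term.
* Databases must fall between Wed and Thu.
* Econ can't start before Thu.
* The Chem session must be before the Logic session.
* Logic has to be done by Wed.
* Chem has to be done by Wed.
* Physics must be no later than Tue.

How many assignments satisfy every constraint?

Enumerating: Logic=Wed; Physics=Mon; Databases=Thu; Econ=Fri; Chem=Tue.

1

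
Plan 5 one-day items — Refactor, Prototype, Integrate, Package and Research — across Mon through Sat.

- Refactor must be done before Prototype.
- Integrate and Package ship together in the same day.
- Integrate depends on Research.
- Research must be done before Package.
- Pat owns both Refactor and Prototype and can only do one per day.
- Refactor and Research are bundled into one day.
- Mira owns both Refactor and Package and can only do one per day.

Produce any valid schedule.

Research=Mon; Package=Tue; Refactor=Mon; Integrate=Tue; Prototype=Tue

Checking: Research(Mon) before Integrate(Tue); Research(Mon) before Package(Tue); Refactor(Mon) before Prototype(Tue); Refactor(Mon) != Prototype(Tue); Refactor(Mon) != Package(Tue); Refactor = Research = Mon; Integrate = Package = Tue.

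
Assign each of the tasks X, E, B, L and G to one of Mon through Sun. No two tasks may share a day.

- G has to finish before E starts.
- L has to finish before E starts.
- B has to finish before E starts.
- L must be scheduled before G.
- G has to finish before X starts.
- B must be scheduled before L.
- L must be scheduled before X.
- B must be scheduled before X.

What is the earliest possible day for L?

Precedence pushes L to at least Tue; downstream work caps L at Fri.
L at Tue is achievable: X -> Thu, E -> Fri, L -> Tue, B -> Mon, G -> Wed.

Tue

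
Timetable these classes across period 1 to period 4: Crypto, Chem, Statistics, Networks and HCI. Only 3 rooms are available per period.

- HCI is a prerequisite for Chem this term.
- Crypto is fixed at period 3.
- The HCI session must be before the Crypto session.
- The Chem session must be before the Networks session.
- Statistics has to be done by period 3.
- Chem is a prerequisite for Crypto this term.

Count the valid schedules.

6

Splitting on Statistics: it can be period 1 (2), period 2 (2), period 3 (2). Listing each branch's schedules as (Crypto, Chem, Networks, HCI) by period number:
Statistics=period 1: (3,2,3,1) (3,2,4,1) — 2.
Statistics=period 2: (3,2,3,1) (3,2,4,1) — 2.
Statistics=period 3: (3,2,3,1) (3,2,4,1) — 2.
Summing: 2 + 2 + 2 = 6.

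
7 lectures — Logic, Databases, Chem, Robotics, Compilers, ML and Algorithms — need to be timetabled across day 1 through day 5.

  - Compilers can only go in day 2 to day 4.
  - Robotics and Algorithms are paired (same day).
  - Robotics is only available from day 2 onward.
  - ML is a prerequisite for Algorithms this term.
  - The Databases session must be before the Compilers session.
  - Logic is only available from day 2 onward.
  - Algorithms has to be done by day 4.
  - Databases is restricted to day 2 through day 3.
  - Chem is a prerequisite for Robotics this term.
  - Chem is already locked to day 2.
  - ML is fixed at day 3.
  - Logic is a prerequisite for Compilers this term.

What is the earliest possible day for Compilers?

day 3

Compilers is available from day 2; precedence pushes Compilers to at least day 3; Compilers's own window allows nothing later than day 4.
Compilers at day 3 is achievable: Databases in day 2; Logic in day 2; Chem in day 2; Compilers in day 3; Algorithms in day 4; ML in day 3; Robotics in day 4.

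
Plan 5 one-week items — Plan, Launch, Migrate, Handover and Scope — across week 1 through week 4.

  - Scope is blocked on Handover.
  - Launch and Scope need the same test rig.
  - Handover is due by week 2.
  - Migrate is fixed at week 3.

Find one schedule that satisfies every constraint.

Plan in week 1; Migrate in week 3; Scope in week 2; Launch in week 1; Handover in week 1

Checking: Handover(week 1) before Scope(week 2); Launch(week 1) != Scope(week 2); Migrate=week 3 in [week 3,week 3]; Handover=week 1 in [week 1,week 2].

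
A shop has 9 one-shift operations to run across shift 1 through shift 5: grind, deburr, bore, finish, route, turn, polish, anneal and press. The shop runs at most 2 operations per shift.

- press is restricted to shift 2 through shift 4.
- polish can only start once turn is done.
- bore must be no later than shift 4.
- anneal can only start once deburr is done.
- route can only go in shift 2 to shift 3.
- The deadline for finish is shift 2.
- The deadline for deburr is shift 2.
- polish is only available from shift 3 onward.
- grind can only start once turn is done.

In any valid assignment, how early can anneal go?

shift 2

Precedence pushes anneal to at least shift 2.
anneal at shift 2 is achievable: deburr=shift 1; route=shift 2; turn=shift 3; grind=shift 5; finish=shift 1; polish=shift 4; press=shift 3; anneal=shift 2; bore=shift 4.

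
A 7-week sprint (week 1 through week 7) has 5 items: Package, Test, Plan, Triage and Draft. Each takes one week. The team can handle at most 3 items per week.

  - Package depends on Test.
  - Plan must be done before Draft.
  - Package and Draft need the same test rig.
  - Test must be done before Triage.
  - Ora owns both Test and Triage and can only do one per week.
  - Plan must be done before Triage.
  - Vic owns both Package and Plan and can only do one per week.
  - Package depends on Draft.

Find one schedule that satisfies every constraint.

Test=week 1, Plan=week 1, Triage=week 2, Draft=week 2, Package=week 3

Checking: Plan(week 1) before Triage(week 2); Test(week 1) before Triage(week 2); Plan(week 1) before Draft(week 2); Draft(week 2) before Package(week 3); Test(week 1) before Package(week 3); Test(week 1) != Triage(week 2); Package(week 3) != Draft(week 2); Package(week 3) != Plan(week 1); max 2 per week (cap 3).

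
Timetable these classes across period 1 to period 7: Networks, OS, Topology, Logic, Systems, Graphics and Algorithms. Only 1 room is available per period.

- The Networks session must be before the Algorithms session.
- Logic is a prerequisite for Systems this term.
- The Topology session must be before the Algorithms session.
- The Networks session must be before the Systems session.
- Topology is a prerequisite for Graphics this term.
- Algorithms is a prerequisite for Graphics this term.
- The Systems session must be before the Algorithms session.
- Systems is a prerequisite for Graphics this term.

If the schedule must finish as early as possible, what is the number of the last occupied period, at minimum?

period 7

The precedence chain requires at least 4 distinct periods.
With at most 1 per period and 7 classes, at least 7 periods are needed.
7 works (last occupied period: period 7): for example Networks in period 1; Topology in period 4; Graphics in period 6; Systems in period 3; Algorithms in period 5; OS in period 7; Logic in period 2.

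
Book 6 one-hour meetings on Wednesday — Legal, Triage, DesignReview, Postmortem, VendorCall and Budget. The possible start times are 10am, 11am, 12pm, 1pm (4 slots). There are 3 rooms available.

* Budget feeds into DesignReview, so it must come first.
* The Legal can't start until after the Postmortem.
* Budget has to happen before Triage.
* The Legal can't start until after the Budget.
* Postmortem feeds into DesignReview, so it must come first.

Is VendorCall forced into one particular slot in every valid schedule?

No

VendorCall can be 10am (e.g. Budget -> 10am; Triage -> 11am; Legal -> 11am; Postmortem -> 10am; VendorCall -> 10am; DesignReview -> 11am) or 11am (e.g. Budget=10am; VendorCall=11am; Legal=11am; Postmortem=10am; Triage=12pm; DesignReview=11am).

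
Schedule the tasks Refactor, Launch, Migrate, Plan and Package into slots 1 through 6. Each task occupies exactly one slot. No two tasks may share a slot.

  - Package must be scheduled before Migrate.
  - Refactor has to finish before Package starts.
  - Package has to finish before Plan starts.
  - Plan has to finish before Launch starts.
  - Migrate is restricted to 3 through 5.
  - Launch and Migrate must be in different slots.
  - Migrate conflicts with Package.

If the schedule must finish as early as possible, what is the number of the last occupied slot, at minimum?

The precedence chain requires at least 4 distinct slots.
With at most 1 per slot and 5 tasks, at least 5 slots are needed.
5 works (last occupied slot: 5): for example Migrate in 3; Launch in 5; Refactor in 1; Package in 2; Plan in 4.

slot 5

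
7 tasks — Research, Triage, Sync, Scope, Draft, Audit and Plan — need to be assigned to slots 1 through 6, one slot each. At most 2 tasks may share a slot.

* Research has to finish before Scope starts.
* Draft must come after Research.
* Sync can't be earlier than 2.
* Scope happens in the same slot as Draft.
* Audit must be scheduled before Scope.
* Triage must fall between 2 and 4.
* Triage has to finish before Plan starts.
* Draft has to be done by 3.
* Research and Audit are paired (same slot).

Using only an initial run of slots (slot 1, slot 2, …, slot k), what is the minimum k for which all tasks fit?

4

The precedence chain requires at least 2 distinct slots.
With at most 2 per slot and 7 tasks, at least 4 slots are needed.
Propagating the time windows through the other constraints, Plan can't land before 3, so the schedule must run through at least slot 3.
4 works (last occupied slot: 4): for example Scope in 3, Triage in 2, Draft in 3, Sync in 2, Plan in 4, Audit in 1, Research in 1.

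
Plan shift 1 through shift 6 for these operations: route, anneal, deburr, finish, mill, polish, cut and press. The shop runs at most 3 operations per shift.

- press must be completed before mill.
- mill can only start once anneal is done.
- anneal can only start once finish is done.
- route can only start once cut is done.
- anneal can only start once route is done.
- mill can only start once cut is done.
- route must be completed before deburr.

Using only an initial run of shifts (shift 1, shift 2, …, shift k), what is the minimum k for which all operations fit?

4 shifts

The precedence chain requires at least 4 distinct shifts.
With at most 3 per shift and 8 operations, at least 3 shifts are needed.
4 works (last occupied shift: shift 4): for example deburr in shift 3, mill in shift 4, press in shift 1, polish in shift 2, route in shift 2, finish in shift 1, anneal in shift 3, cut in shift 1.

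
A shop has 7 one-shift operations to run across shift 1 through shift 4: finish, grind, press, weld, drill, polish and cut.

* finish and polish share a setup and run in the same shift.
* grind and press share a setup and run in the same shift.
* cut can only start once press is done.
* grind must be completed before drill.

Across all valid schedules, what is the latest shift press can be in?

shift 3

Downstream work caps press at shift 3.
press at shift 3 is achievable: polish in shift 1, cut in shift 4, grind in shift 3, finish in shift 1, weld in shift 1, drill in shift 4, press in shift 3.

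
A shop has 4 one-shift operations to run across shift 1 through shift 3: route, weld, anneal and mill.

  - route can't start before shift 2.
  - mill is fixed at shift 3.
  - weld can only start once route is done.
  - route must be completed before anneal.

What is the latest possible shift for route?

Route is available from shift 2; downstream work caps route at shift 2.
route at shift 2 is achievable: anneal=shift 3, mill=shift 3, route=shift 2, weld=shift 3.

shift 2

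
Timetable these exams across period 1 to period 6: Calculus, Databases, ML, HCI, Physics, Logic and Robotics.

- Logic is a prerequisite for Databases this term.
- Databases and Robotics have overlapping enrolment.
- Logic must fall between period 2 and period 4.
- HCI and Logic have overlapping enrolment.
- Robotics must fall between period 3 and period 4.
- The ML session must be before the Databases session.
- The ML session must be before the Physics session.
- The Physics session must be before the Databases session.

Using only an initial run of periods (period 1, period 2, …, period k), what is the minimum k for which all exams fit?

4 periods

The precedence chain requires at least 3 distinct periods.
Could 3 periods be enough, i.e. nothing placed later than period 3? No: Logic's window within 3 periods is {period 2, period 3}; Robotics's window within 3 periods is {period 3}; Databases must come after Physics (at period 1 or later) → {period 2, period 3}; Databases must come after Logic (at period 2 or later) → {period 3}; Robotics can't share with Databases (period 3) → nothing is left.
So 3 periods is not enough.
4 works (last occupied period: period 4): for example Databases -> period 4, Calculus -> period 1, Robotics -> period 3, Physics -> period 2, HCI -> period 1, ML -> period 1, Logic -> period 2.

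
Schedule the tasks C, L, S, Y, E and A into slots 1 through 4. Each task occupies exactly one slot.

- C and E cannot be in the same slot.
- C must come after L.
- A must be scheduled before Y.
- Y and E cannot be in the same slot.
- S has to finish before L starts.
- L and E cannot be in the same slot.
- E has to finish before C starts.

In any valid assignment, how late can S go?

2

Downstream work caps S at 2.
S at 2 is achievable: C -> 4, S -> 2, E -> 1, A -> 1, L -> 3, Y -> 2.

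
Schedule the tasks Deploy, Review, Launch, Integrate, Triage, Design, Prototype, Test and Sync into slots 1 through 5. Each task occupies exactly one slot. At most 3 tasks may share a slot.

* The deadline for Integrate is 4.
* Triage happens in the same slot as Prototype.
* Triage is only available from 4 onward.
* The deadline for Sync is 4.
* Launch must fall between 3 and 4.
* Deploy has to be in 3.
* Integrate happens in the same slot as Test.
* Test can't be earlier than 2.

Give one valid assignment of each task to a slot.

Prototype in 4, Review in 1, Design in 1, Sync in 1, Test in 2, Triage in 4, Deploy in 3, Launch in 3, Integrate in 2

Checking: Integrate = Test = 2; Triage = Prototype = 4; Test=2 in [2,5]; Launch=3 in [3,4]; Integrate=2 in [1,4]; Deploy=3 in [3,3]; Triage=4 in [4,5]; Sync=1 in [1,4]; max 3 per slot (cap 3).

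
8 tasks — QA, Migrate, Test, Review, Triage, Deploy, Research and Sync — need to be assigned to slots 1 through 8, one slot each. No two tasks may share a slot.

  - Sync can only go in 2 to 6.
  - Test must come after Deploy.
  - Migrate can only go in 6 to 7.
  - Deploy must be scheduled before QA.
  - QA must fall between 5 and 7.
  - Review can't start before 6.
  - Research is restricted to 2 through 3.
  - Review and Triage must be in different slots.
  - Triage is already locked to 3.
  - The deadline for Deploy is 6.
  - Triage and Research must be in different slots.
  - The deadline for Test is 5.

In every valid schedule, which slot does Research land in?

Research's window is 2–3.
Triage is fixed at 3, and Research can't share a slot with Triage.
So Research must be 2.

2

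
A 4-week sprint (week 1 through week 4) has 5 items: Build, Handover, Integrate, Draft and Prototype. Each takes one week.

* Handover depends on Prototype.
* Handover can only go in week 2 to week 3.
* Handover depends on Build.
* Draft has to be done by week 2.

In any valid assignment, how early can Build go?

Downstream work caps Build at week 2.
Build at week 1 is achievable: Handover in week 2, Draft in week 1, Prototype in week 1, Integrate in week 1, Build in week 1.

week 1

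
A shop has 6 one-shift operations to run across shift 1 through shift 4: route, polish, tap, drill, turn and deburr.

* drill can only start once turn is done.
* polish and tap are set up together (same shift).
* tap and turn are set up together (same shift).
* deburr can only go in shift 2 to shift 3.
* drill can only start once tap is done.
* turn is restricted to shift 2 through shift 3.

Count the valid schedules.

Splitting on route: it can be shift 1 (6), shift 2 (6), shift 3 (6), shift 4 (6). Listing each branch's schedules as (polish, tap, drill, turn, deburr) by shift number:
route=shift 1: (2,2,3,2,2) (2,2,3,2,3) (2,2,4,2,2) (2,2,4,2,3) (3,3,4,3,2) (3,3,4,3,3) — 6.
route=shift 2: (2,2,3,2,2) (2,2,3,2,3) (2,2,4,2,2) (2,2,4,2,3) (3,3,4,3,2) (3,3,4,3,3) — 6.
route=shift 3: (2,2,3,2,2) (2,2,3,2,3) (2,2,4,2,2) (2,2,4,2,3) (3,3,4,3,2) (3,3,4,3,3) — 6.
route=shift 4: (2,2,3,2,2) (2,2,3,2,3) (2,2,4,2,2) (2,2,4,2,3) (3,3,4,3,2) (3,3,4,3,3) — 6.
Summing: 6 + 6 + 6 + 6 = 24.

24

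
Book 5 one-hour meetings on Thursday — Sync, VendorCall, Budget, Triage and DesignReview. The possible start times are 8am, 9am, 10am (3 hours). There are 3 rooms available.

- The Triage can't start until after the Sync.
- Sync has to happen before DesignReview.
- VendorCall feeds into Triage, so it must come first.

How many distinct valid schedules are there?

Splitting on Sync: it can be 8am (18), 9am (6). Listing each branch's schedules as (VendorCall, Budget, Triage, DesignReview):
Sync=8am: (8am,8am,9am,9am) (8am,8am,9am,10am) (8am,8am,10am,9am) (8am,8am,10am,10am) (8am,9am,9am,9am) (8am,9am,9am,10am) (8am,9am,10am,9am) (8am,9am,10am,10am) (8am,10am,9am,9am) (8am,10am,9am,10am) (8am,10am,10am,9am) (8am,10am,10am,10am) (9am,8am,10am,9am) (9am,8am,10am,10am) (9am,9am,10am,9am) (9am,9am,10am,10am) (9am,10am,10am,9am) (9am,10am,10am,10am) — 18.
Sync=9am: (8am,8am,10am,10am) (8am,9am,10am,10am) (8am,10am,10am,10am) (9am,8am,10am,10am) (9am,9am,10am,10am) (9am,10am,10am,10am) — 6.
Summing: 18 + 6 = 24.

24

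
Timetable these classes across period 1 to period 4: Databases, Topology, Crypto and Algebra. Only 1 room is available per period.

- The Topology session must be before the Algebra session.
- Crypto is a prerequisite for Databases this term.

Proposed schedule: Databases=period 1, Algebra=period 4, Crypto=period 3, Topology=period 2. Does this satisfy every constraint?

The Topology session must be before the Algebra session — holds.
Crypto is a prerequisite for Databases this term — violated.
Only 1 room is available per period — holds.

Invalid. Crypto is a prerequisite for Databases this term.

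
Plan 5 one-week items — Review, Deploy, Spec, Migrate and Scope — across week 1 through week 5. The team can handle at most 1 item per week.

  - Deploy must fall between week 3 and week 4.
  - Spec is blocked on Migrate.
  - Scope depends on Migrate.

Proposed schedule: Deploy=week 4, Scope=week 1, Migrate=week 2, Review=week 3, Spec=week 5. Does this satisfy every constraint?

The team can handle at most 1 item per week — holds.
Spec is blocked on Migrate — holds.
Scope depends on Migrate — violated.
Deploy must fall between week 3 and week 4 — holds.

No. Scope depends on Migrate is not satisfied.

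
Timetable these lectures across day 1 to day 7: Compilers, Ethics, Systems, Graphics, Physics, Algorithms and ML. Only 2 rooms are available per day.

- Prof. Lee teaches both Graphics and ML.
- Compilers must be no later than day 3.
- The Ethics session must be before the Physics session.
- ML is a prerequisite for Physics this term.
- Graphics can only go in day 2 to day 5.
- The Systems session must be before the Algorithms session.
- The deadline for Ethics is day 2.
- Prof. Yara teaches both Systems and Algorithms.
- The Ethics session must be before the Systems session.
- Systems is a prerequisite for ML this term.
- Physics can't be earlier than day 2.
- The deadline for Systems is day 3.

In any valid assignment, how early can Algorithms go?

Precedence pushes Algorithms to at least day 3.
Algorithms at day 3 is achievable: ML=day 3, Compilers=day 1, Algorithms=day 3, Physics=day 4, Graphics=day 2, Ethics=day 1, Systems=day 2.

day 3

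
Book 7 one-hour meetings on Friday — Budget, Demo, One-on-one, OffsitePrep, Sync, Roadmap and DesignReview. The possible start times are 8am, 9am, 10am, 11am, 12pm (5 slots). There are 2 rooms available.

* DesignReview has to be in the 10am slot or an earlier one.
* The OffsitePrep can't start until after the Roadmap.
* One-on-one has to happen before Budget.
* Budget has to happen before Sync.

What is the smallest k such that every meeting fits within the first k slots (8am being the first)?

The precedence chain requires at least 3 distinct slots.
With at most 2 per slot and 7 meetings, at least 4 slots are needed.
4 works (last occupied slot: 11am): for example DesignReview -> 8am; OffsitePrep -> 10am; Demo -> 11am; One-on-one -> 8am; Roadmap -> 9am; Budget -> 9am; Sync -> 10am.

4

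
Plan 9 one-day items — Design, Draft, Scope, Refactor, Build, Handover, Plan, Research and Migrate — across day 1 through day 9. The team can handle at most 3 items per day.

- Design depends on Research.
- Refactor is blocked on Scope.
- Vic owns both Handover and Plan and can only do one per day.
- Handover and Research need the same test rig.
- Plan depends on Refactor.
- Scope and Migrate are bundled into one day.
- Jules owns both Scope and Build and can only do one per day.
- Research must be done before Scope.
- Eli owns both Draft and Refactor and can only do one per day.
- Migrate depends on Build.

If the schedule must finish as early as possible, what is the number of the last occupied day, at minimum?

The precedence chain requires at least 4 distinct days.
With at most 3 per day and 9 work items, at least 3 days are needed.
4 works (last occupied day: day 4): for example Plan -> day 4; Design -> day 2; Handover -> day 3; Scope -> day 2; Migrate -> day 2; Research -> day 1; Draft -> day 1; Build -> day 1; Refactor -> day 3.

day 4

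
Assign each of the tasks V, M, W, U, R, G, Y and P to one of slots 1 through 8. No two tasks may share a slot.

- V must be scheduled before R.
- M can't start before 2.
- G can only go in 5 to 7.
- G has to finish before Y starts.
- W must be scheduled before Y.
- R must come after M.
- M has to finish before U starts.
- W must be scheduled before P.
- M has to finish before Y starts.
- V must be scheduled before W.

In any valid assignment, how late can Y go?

Precedence pushes Y to at least 6.
Y at 8 is achievable: Y in 8, W in 3, V in 1, U in 6, P in 7, M in 2, R in 4, G in 5.

8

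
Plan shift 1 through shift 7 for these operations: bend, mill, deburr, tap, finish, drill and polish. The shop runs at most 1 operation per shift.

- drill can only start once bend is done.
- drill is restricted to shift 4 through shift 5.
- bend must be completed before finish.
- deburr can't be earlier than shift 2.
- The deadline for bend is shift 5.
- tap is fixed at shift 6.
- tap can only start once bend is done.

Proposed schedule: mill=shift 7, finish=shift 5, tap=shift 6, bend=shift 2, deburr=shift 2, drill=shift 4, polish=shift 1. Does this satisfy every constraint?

The deadline for bend is shift 5 — holds.
tap can only start once bend is done — holds.
deburr can't be earlier than shift 2 — holds.
The shop runs at most 1 operation per shift — violated.
bend must be completed before finish — holds.
tap is fixed at shift 6 — holds.
drill is restricted to shift 4 through shift 5 — holds.
drill can only start once bend is done — holds.

No — it violates: The shop runs at most 1 operation per shift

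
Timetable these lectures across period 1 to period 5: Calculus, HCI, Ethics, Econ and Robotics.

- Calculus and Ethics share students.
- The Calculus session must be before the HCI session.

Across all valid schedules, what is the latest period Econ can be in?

Econ at period 5 is achievable: Econ -> period 5; HCI -> period 2; Calculus -> period 1; Ethics -> period 2; Robotics -> period 1.

period 5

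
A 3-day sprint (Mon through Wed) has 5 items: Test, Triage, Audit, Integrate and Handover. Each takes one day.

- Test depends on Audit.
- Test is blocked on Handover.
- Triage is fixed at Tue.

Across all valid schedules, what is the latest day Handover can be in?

Tue

Downstream work caps Handover at Tue.
Handover at Tue is achievable: Handover in Tue; Triage in Tue; Integrate in Mon; Audit in Mon; Test in Wed.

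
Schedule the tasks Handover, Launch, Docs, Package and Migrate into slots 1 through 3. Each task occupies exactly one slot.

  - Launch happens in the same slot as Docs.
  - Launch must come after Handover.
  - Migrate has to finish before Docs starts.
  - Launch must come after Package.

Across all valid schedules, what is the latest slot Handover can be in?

2

Downstream work caps Handover at 2.
Handover at 2 is achievable: Handover=2, Docs=3, Launch=3, Package=1, Migrate=1.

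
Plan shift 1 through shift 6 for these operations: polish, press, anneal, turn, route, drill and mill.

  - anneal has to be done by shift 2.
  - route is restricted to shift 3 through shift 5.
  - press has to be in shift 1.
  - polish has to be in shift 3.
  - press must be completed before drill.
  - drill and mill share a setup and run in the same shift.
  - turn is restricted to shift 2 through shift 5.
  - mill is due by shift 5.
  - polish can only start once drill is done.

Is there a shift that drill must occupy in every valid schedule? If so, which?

press is fixed at shift 1 and must come before drill, so drill is at least shift 2.
polish is fixed at shift 3 and must come after drill, so drill is at most shift 2.
So drill must be shift 2.

shift 2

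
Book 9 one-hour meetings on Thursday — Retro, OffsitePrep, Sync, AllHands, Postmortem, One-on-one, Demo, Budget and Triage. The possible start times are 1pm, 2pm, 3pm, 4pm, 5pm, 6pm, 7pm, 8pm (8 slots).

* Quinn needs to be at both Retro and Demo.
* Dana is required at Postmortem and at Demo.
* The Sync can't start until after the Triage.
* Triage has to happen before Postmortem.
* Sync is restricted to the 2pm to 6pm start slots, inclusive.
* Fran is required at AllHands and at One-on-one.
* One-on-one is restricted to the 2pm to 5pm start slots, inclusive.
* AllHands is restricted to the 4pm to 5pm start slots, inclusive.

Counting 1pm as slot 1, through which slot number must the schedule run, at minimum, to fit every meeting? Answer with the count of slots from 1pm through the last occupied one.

4 slots

The precedence chain requires at least 2 distinct slots.
AllHands can't be placed before 4pm — that is slot 4 counting from 1pm — so the schedule must run through at least 4 slots.
4 works (last occupied slot: 4pm): for example Postmortem -> 2pm; Sync -> 2pm; Budget -> 1pm; Retro -> 1pm; AllHands -> 4pm; Triage -> 1pm; Demo -> 3pm; One-on-one -> 2pm; OffsitePrep -> 1pm.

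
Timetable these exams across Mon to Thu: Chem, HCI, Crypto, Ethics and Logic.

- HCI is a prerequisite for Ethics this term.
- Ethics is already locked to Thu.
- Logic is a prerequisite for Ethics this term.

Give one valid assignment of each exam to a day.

Logic=Mon; HCI=Mon; Chem=Mon; Ethics=Thu; Crypto=Mon

Checking: Logic(Mon) before Ethics(Thu); HCI(Mon) before Ethics(Thu); Ethics=Thu in [Thu,Thu].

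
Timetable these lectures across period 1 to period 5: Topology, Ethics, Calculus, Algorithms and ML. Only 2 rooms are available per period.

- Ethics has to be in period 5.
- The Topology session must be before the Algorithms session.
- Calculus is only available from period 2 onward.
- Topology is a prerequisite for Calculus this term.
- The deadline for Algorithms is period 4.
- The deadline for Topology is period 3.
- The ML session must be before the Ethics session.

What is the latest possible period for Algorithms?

Precedence pushes Algorithms to at least period 2; Algorithms's own window allows nothing later than period 4.
Algorithms at period 4 is achievable: ML -> period 1, Algorithms -> period 4, Ethics -> period 5, Topology -> period 1, Calculus -> period 2.

period 4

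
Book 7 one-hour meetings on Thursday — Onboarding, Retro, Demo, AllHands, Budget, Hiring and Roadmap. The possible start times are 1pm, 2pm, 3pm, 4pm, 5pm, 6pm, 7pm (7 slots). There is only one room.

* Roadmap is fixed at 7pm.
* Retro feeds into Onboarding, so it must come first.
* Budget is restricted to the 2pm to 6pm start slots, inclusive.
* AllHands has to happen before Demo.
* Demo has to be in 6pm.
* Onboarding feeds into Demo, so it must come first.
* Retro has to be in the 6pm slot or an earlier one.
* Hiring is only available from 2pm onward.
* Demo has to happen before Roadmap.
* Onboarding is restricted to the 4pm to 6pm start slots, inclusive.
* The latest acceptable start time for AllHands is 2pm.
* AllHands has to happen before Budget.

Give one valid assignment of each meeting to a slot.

Roadmap=7pm, Hiring=5pm, Retro=3pm, Demo=6pm, Onboarding=4pm, Budget=2pm, AllHands=1pm

Checking: AllHands(1pm) before Budget(2pm); Onboarding(4pm) before Demo(6pm); Demo(6pm) before Roadmap(7pm); AllHands(1pm) before Demo(6pm); Retro(3pm) before Onboarding(4pm); Demo=6pm in [6pm,6pm]; Budget=2pm in [2pm,6pm]; Retro=3pm in [1pm,6pm]; Onboarding=4pm in [4pm,6pm]; Roadmap=7pm in [7pm,7pm]; Hiring=5pm in [2pm,7pm]; AllHands=1pm in [1pm,2pm]; max 1 per slot (cap 1).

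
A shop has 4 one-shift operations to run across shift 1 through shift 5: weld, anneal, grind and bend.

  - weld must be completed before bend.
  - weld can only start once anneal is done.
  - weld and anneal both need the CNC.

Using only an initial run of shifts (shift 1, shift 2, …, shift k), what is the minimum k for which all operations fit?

3 shifts

The precedence chain requires at least 3 distinct shifts.
3 works (last occupied shift: shift 3): for example bend=shift 3, anneal=shift 1, weld=shift 2, grind=shift 1.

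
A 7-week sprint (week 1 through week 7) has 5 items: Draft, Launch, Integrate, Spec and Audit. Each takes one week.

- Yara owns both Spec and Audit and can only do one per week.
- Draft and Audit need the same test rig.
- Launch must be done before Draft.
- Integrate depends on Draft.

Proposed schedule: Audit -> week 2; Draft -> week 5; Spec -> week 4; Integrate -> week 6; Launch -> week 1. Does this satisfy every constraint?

Yes

Draft and Audit need the same test rig — holds.
Launch must be done before Draft — holds.
Yara owns both Spec and Audit and can only do one per week — holds.
Integrate depends on Draft — holds.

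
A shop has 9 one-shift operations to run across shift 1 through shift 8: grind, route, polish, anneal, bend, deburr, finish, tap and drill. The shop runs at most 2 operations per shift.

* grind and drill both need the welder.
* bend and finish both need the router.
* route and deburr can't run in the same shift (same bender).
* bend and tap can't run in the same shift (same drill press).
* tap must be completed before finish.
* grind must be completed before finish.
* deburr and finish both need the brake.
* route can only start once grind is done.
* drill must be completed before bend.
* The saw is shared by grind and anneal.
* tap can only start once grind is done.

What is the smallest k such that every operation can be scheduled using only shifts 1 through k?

5

The precedence chain requires at least 3 distinct shifts.
With at most 2 per shift and 9 operations, at least 5 shifts are needed.
5 works (last occupied shift: shift 5): for example anneal in shift 4, polish in shift 1, drill in shift 3, bend in shift 4, deburr in shift 5, finish in shift 3, tap in shift 2, grind in shift 1, route in shift 2.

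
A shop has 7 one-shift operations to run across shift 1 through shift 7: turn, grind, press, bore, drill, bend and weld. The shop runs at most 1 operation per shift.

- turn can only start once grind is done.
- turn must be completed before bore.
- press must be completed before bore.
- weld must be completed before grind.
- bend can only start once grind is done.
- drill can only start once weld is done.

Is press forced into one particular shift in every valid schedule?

No

press can be shift 1 (e.g. press -> shift 1; weld -> shift 2; grind -> shift 3; turn -> shift 4; bore -> shift 5; bend -> shift 7; drill -> shift 6) or shift 2 (e.g. bend -> shift 7; weld -> shift 1; grind -> shift 3; press -> shift 2; drill -> shift 6; bore -> shift 5; turn -> shift 4).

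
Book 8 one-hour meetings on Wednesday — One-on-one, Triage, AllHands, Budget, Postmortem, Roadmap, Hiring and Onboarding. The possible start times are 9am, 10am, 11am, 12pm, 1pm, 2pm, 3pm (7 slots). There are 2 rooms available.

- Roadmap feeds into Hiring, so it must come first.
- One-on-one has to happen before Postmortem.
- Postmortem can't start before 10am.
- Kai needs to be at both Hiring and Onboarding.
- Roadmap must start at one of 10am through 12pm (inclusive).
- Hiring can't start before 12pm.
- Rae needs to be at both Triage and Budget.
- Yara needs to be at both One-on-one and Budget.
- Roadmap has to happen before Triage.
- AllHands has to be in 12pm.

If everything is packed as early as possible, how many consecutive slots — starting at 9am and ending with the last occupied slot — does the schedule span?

4 slots

The precedence chain requires at least 2 distinct slots.
With at most 2 per slot and 8 meetings, at least 4 slots are needed.
AllHands can't be placed before 12pm — that is slot 4 counting from 9am — so the schedule must run through at least 4 slots.
4 works (last occupied slot: 12pm): for example Postmortem -> 11am; Budget -> 10am; One-on-one -> 9am; Triage -> 11am; Hiring -> 12pm; Onboarding -> 9am; Roadmap -> 10am; AllHands -> 12pm.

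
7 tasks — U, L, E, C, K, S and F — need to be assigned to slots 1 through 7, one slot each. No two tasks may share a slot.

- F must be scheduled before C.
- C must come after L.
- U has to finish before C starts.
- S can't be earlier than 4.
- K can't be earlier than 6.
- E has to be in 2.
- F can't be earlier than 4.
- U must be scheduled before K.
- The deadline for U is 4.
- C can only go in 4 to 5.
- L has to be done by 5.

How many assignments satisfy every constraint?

Enumerating: E in 2, F in 4, K in 6, U in 1, L in 3, S in 7, C in 5 | L -> 1, E -> 2, K -> 6, U -> 3, C -> 5, S -> 7, F -> 4 | K -> 7; F -> 4; L -> 3; S -> 6; C -> 5; E -> 2; U -> 1 | F -> 4; S -> 6; U -> 3; L -> 1; E -> 2; K -> 7; C -> 5.

4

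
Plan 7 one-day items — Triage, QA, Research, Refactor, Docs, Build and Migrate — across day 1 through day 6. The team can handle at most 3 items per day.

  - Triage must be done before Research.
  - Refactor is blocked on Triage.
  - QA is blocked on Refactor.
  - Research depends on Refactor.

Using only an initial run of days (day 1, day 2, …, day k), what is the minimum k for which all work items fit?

3 days

The precedence chain requires at least 3 distinct days.
With at most 3 per day and 7 work items, at least 3 days are needed.
3 works (last occupied day: day 3): for example Refactor=day 2; Docs=day 1; QA=day 3; Migrate=day 2; Triage=day 1; Research=day 3; Build=day 1.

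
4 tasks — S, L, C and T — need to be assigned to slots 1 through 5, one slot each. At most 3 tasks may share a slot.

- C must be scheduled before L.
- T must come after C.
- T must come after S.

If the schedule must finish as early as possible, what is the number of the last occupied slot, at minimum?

slot 2

The precedence chain requires at least 2 distinct slots.
With at most 3 per slot and 4 tasks, at least 2 slots are needed.
2 works (last occupied slot: 2): for example T -> 2; C -> 1; L -> 2; S -> 1.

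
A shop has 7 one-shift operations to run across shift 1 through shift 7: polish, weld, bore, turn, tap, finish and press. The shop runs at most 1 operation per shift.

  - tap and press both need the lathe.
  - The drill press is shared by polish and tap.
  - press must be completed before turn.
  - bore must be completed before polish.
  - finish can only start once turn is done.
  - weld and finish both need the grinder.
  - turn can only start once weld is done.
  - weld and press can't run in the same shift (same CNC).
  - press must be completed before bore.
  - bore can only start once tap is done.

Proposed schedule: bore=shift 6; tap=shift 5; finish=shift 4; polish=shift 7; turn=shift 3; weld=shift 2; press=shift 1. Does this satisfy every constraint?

Valid

weld and finish both need the grinder — holds.
turn can only start once weld is done — holds.
finish can only start once turn is done — holds.
tap and press both need the lathe — holds.
bore must be completed before polish — holds.
The shop runs at most 1 operation per shift — holds.
The drill press is shared by polish and tap — holds.
press must be completed before turn — holds.
bore can only start once tap is done — holds.
press must be completed before bore — holds.
weld and press can't run in the same shift (same CNC) — holds.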